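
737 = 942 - 205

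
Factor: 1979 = 1979^1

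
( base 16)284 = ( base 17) 23f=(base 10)644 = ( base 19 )1eh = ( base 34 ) IW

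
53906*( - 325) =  - 17519450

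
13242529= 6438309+6804220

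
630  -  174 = 456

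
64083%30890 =2303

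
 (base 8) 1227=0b1010010111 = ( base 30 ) m3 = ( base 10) 663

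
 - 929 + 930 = 1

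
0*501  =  0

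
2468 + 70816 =73284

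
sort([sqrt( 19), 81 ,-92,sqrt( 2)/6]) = [ - 92 , sqrt(2)/6, sqrt(19), 81]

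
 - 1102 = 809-1911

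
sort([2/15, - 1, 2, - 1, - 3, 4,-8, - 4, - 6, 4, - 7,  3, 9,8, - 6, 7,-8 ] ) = [  -  8, - 8, - 7,  -  6, - 6,-4,  -  3, -1,-1,  2/15,2, 3, 4,  4,7,  8,9]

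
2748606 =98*28047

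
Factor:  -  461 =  - 461^1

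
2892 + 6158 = 9050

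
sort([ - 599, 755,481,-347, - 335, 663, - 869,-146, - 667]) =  [ - 869, - 667, - 599,-347, - 335 , - 146,481,663, 755]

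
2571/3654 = 857/1218 = 0.70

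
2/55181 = 2/55181=0.00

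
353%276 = 77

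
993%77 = 69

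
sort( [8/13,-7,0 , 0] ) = [ - 7, 0, 0,  8/13 ] 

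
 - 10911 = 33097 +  - 44008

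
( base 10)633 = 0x279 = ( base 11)526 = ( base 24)129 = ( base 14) 333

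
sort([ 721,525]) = [ 525,721 ]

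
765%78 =63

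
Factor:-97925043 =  - 3^1 * 32641681^1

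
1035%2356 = 1035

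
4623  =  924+3699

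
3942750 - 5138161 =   -  1195411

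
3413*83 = 283279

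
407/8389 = 407/8389 = 0.05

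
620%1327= 620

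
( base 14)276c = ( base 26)a7e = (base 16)1b2c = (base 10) 6956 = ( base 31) 77C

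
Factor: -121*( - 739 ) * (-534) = - 2^1*3^1*11^2*89^1*739^1 = -  47749746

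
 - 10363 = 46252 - 56615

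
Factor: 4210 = 2^1*5^1 * 421^1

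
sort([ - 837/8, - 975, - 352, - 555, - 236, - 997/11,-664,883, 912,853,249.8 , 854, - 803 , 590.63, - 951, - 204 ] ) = [-975, - 951, - 803,-664, - 555, - 352, - 236, - 204,  -  837/8, - 997/11,249.8,  590.63,853,854,883,912] 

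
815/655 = 163/131 = 1.24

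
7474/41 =182+ 12/41 = 182.29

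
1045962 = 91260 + 954702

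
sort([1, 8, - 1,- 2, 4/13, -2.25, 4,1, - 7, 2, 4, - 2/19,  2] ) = [ - 7, - 2.25, -2, - 1, - 2/19, 4/13, 1,1,2,  2,  4, 4, 8 ]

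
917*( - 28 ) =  - 25676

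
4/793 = 4/793 = 0.01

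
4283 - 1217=3066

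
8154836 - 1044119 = 7110717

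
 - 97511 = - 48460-49051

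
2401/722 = 3 + 235/722  =  3.33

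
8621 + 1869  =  10490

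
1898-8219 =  - 6321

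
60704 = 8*7588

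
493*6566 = 3237038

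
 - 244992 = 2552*(  -  96 ) 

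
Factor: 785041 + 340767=2^4*17^1*4139^1 = 1125808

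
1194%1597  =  1194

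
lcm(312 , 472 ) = 18408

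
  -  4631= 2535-7166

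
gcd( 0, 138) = 138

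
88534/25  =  3541 +9/25  =  3541.36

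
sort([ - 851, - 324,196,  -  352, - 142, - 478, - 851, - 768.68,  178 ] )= [-851, - 851, - 768.68, - 478, - 352, - 324, - 142,178,  196]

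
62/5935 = 62/5935 = 0.01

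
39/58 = 39/58= 0.67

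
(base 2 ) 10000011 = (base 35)3q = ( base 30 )4B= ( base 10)131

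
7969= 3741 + 4228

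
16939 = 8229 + 8710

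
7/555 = 7/555 =0.01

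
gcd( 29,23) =1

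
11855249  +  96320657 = 108175906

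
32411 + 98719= 131130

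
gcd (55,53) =1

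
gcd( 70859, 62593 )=1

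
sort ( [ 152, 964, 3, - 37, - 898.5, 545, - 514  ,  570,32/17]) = [ - 898.5, - 514, - 37, 32/17, 3,152, 545,  570,964] 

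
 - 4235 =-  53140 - -48905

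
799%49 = 15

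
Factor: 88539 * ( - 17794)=  -  2^1*3^1*7^1*11^1*31^1*41^1*2683^1=- 1575462966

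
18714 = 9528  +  9186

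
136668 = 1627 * 84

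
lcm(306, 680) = 6120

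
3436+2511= 5947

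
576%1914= 576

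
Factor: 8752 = 2^4*  547^1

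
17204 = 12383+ 4821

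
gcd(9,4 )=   1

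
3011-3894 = -883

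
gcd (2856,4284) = 1428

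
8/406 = 4/203 = 0.02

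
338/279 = 1+59/279 = 1.21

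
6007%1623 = 1138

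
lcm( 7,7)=7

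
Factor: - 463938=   -  2^1*3^1*77323^1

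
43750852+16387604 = 60138456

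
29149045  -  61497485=-32348440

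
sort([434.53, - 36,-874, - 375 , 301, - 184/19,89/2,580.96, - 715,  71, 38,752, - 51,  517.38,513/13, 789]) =[ - 874,-715,-375, - 51, - 36,- 184/19,38, 513/13, 89/2,71,301,434.53,517.38,580.96,752,789] 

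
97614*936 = 91366704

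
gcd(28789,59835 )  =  1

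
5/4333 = 5/4333 = 0.00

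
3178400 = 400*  7946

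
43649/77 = 43649/77 = 566.87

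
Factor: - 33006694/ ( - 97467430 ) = 5^(-1) * 7^2*379^(  -  1 ) *25717^(  -  1 ) * 336803^1= 16503347/48733715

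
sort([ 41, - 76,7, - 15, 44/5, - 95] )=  [ - 95,-76, - 15,7,  44/5,41 ] 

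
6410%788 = 106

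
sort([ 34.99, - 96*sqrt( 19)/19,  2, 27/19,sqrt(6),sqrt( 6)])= [ - 96*sqrt( 19)/19, 27/19, 2,  sqrt( 6), sqrt( 6),34.99] 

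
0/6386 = 0 = 0.00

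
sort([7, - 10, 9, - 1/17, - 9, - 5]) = [- 10, - 9, -5 ,  -  1/17,7, 9 ]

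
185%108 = 77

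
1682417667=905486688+776930979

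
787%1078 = 787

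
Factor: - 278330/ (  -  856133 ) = 2^1*5^1*13^1*2141^1 * 856133^( - 1) 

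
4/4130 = 2/2065 = 0.00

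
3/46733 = 3/46733 = 0.00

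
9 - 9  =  0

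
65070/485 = 134 + 16/97 = 134.16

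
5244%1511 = 711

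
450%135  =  45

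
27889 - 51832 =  - 23943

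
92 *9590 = 882280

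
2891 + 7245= 10136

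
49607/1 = 49607 = 49607.00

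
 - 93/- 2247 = 31/749 = 0.04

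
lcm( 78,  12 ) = 156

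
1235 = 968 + 267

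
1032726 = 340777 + 691949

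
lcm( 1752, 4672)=14016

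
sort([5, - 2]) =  [ - 2,5]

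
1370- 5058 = -3688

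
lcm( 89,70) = 6230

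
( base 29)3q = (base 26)49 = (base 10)113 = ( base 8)161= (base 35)38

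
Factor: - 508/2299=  - 2^2*11^( - 2)*19^( - 1)*127^1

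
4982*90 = 448380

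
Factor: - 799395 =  - 3^1*5^1* 137^1*389^1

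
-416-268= - 684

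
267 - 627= - 360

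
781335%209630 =152445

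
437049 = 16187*27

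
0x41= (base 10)65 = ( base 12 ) 55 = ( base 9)72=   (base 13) 50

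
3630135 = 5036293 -1406158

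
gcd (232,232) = 232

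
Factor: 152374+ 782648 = 2^1* 3^1*11^1*31^1*457^1 = 935022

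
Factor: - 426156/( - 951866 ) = 213078/475933 = 2^1*3^1*17^1*2089^1*475933^( - 1) 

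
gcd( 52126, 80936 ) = 134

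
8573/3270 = 8573/3270 = 2.62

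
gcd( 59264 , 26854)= 926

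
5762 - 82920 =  - 77158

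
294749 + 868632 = 1163381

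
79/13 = 6+ 1/13 = 6.08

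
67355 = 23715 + 43640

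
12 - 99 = - 87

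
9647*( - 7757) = - 74831779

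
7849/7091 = 7849/7091= 1.11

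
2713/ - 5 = -2713/5= - 542.60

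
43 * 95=4085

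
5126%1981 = 1164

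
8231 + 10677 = 18908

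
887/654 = 887/654 = 1.36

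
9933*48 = 476784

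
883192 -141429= 741763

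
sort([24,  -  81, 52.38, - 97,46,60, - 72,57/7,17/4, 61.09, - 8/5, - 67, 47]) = [ - 97, - 81, - 72, - 67,- 8/5,17/4,57/7,24,46, 47,52.38,60,61.09 ] 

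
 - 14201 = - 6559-7642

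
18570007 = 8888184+9681823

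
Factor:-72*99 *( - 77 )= 2^3 * 3^4*7^1*11^2 = 548856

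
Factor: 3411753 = 3^1*163^1 * 6977^1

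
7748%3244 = 1260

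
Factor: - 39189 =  - 3^1*13063^1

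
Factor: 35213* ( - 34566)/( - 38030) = 3^1* 5^( - 1 )*7^1*23^1*823^1*1531^1 * 3803^( - 1 ) = 608586279/19015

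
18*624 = 11232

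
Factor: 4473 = 3^2*7^1*71^1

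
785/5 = 157 = 157.00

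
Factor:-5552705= -5^1*1110541^1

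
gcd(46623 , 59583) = 3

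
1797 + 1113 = 2910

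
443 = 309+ 134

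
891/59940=11/740= 0.01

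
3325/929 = 3325/929 = 3.58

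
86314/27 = 3196  +  22/27 = 3196.81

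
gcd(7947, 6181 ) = 883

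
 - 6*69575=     -  417450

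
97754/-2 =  - 48877  +  0/1 = - 48877.00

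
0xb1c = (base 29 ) 3b2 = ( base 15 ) c99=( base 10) 2844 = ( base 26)45a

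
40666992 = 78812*516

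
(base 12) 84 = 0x64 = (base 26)3m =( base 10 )100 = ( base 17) 5f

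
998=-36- - 1034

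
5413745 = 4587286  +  826459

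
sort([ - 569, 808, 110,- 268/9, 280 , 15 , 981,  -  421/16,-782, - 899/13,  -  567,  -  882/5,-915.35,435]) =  [ - 915.35, - 782, - 569, - 567, - 882/5,-899/13,- 268/9  ,  -  421/16,15,110,280,435,  808,981 ]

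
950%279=113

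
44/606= 22/303  =  0.07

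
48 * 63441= 3045168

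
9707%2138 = 1155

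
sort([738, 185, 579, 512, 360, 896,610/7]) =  [ 610/7,  185, 360,  512,579,738, 896]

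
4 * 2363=9452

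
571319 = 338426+232893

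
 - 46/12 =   -  23/6 = - 3.83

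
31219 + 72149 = 103368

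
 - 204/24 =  - 17/2 = -8.50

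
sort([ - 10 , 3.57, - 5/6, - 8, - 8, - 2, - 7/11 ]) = [ - 10, - 8,- 8, - 2 , - 5/6, -7/11, 3.57]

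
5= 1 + 4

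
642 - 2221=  - 1579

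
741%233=42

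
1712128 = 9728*176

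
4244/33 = 4244/33 = 128.61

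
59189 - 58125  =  1064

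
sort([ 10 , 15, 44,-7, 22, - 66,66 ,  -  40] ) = [ - 66, - 40, - 7,10, 15, 22 , 44,66]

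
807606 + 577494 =1385100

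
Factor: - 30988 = -2^2 * 61^1*127^1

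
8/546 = 4/273 = 0.01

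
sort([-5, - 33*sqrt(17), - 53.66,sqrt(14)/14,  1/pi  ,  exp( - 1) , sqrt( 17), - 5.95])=[ - 33*sqrt( 17), - 53.66, - 5.95, - 5,sqrt( 14 ) /14,1/pi,exp ( - 1), sqrt(17 )]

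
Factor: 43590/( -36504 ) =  - 7265/6084 =- 2^( - 2) *3^ (-2) *5^1*13^ ( - 2)*1453^1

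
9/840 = 3/280 = 0.01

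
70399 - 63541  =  6858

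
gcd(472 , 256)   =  8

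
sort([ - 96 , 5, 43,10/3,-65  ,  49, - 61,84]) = [ - 96,- 65, - 61, 10/3,5,43,49 , 84] 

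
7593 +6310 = 13903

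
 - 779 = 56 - 835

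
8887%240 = 7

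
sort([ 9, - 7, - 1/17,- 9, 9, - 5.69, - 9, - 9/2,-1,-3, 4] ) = [-9, - 9,-7, - 5.69, - 9/2,  -  3,-1, - 1/17, 4,9,9]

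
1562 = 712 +850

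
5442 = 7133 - 1691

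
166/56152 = 83/28076 = 0.00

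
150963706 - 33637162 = 117326544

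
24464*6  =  146784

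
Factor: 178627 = 178627^1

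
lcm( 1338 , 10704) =10704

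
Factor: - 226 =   -  2^1*113^1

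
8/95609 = 8/95609 = 0.00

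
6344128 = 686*9248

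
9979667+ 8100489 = 18080156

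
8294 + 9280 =17574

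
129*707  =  91203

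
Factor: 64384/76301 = 2^7*41^(- 1 )* 503^1*1861^(-1)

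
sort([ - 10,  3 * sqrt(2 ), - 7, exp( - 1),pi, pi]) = [-10, - 7,  exp (  -  1), pi, pi, 3*sqrt( 2 )]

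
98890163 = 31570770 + 67319393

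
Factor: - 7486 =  - 2^1*19^1*197^1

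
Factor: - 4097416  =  -2^3*239^1*2143^1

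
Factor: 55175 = 5^2*2207^1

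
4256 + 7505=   11761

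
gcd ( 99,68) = 1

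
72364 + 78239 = 150603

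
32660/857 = 38+94/857 = 38.11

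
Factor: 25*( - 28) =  - 2^2*5^2*7^1  =  - 700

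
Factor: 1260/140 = 9 = 3^2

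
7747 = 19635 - 11888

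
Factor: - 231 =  - 3^1*7^1*11^1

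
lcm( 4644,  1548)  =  4644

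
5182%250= 182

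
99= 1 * 99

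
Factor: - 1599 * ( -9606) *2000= 30719988000 = 2^5*3^2*5^3*13^1*41^1*1601^1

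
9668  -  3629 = 6039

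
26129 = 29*901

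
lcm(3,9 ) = 9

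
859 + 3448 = 4307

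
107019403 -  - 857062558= 964081961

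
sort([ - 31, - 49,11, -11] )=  [ - 49 , - 31, - 11, 11]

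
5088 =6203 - 1115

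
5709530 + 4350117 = 10059647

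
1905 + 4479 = 6384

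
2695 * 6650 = 17921750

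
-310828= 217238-528066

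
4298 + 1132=5430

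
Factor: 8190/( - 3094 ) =  -  3^2*5^1*17^( - 1)  =  -45/17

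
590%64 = 14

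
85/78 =85/78 = 1.09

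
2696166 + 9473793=12169959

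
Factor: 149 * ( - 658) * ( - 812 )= 79610104 = 2^3*7^2*29^1*47^1*149^1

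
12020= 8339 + 3681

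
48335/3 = 48335/3=16111.67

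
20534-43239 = -22705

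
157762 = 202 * 781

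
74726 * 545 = 40725670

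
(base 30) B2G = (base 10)9976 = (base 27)DID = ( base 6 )114104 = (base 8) 23370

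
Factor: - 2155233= - 3^1 * 718411^1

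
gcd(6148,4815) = 1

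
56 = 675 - 619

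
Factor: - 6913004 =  - 2^2*7^1 * 149^1*1657^1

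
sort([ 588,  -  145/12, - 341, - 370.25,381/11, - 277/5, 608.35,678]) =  [ - 370.25, - 341, - 277/5, - 145/12, 381/11 , 588, 608.35,678]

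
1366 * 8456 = 11550896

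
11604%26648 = 11604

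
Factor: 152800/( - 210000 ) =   -  382/525 =- 2^1*3^( - 1 ) * 5^( - 2)  *7^( - 1) * 191^1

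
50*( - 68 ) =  - 3400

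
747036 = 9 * 83004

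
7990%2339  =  973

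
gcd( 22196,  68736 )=716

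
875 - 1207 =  - 332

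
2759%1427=1332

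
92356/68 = 23089/17 = 1358.18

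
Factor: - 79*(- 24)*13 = 24648 = 2^3*3^1 * 13^1*79^1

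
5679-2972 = 2707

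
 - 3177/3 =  - 1059  =  - 1059.00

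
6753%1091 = 207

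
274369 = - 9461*(- 29 ) 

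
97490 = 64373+33117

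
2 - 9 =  - 7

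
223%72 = 7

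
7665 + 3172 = 10837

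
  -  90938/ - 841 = 90938/841= 108.13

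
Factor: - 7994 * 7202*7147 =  - 2^2 * 7^2*13^1*277^1*571^1*1021^1=   - 411472715836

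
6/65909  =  6/65909  =  0.00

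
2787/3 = 929 = 929.00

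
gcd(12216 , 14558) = 2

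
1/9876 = 1/9876 = 0.00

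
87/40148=87/40148 = 0.00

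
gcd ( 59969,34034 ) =91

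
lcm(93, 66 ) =2046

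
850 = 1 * 850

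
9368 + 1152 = 10520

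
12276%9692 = 2584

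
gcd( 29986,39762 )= 94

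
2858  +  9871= 12729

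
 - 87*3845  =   - 334515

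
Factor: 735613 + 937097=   1672710 = 2^1*3^1*5^1 * 13^1 * 4289^1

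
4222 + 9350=13572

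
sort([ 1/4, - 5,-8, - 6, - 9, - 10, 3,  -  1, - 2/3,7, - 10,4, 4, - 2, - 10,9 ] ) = [ -10,-10, - 10 ,-9 ,-8, - 6, - 5, - 2, - 1, - 2/3, 1/4, 3,4,4,  7, 9 ] 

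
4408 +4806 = 9214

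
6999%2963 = 1073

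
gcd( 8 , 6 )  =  2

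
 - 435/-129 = 3+16/43 = 3.37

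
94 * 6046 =568324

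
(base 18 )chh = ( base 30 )4kb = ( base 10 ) 4211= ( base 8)10163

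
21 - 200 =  - 179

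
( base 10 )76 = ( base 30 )2G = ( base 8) 114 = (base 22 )3A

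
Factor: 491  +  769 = 2^2*3^2*5^1*7^1 = 1260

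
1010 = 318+692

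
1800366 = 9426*191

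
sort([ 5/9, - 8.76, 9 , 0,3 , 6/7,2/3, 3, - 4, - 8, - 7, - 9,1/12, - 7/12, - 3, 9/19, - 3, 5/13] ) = [ - 9,  -  8.76 , - 8,  -  7, - 4  , - 3, - 3, - 7/12,0, 1/12, 5/13,9/19, 5/9,2/3,6/7,3,3, 9]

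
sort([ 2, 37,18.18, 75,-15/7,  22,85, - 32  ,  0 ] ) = [ - 32, - 15/7,0, 2,18.18,22,37,75, 85 ]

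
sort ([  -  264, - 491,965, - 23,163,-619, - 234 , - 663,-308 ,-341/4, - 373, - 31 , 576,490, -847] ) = [ - 847,-663, - 619, - 491, - 373, - 308, - 264, - 234, - 341/4, - 31, - 23 , 163, 490, 576, 965]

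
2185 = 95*23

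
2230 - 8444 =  - 6214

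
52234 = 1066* 49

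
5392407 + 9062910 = 14455317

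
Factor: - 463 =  - 463^1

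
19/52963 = 19/52963 = 0.00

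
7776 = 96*81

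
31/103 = 31/103 = 0.30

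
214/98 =2 + 9/49 = 2.18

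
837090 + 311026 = 1148116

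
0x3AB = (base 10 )939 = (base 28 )15F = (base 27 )17l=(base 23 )1HJ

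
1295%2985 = 1295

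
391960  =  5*78392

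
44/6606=22/3303=0.01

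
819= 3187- 2368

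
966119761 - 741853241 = 224266520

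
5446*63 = 343098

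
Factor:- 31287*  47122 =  - 1474306014 = - 2^1*3^1 * 10429^1 *23561^1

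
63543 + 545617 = 609160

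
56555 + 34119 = 90674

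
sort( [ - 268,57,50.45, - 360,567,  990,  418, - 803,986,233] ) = [- 803, - 360,-268 , 50.45,  57, 233,  418, 567,986 , 990 ]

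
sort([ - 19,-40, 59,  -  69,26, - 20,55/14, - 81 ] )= [-81, - 69, - 40, - 20,-19,55/14, 26,59]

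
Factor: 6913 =31^1*223^1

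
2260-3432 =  - 1172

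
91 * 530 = 48230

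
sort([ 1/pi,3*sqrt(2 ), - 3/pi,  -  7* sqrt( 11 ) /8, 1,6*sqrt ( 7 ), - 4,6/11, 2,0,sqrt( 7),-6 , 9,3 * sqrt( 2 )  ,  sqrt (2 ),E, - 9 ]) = [ - 9, - 6 , - 4,  -  7*sqrt( 11) /8, - 3/pi, 0, 1/pi, 6/11  ,  1, sqrt( 2 ),2,sqrt (7 ), E,  3*sqrt( 2), 3 * sqrt( 2 ),9, 6*sqrt(7 )] 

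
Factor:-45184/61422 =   -  64/87 =- 2^6 * 3^ (  -  1)*29^ ( - 1)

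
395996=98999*4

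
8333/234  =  35+11/18  =  35.61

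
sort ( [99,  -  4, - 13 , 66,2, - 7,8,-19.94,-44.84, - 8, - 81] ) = [ - 81,- 44.84, - 19.94, - 13, - 8, - 7, - 4, 2,8, 66,  99]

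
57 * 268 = 15276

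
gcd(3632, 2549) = 1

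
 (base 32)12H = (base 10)1105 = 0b10001010001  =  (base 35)VK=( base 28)1bd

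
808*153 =123624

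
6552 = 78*84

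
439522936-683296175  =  - 243773239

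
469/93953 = 469/93953 = 0.00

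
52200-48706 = 3494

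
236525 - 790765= -554240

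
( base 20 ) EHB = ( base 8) 13477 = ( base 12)353b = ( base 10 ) 5951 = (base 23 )B5H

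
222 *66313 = 14721486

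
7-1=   6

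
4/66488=1/16622 = 0.00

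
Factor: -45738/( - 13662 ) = 7^1*11^1* 23^(-1) = 77/23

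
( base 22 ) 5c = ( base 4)1322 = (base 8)172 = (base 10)122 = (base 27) 4e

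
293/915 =293/915  =  0.32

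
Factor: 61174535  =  5^1*12234907^1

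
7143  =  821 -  - 6322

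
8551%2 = 1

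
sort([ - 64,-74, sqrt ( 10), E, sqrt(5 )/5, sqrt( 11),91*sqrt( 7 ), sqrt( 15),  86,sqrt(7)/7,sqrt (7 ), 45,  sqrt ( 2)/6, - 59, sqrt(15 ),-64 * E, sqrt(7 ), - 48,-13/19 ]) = [ - 64 * E, - 74,-64, - 59,-48, - 13/19, sqrt (2 ) /6,sqrt ( 7 ) /7, sqrt(5 ) /5,sqrt(7 ), sqrt (7),E, sqrt(10), sqrt(11 ) , sqrt( 15), sqrt(15 ) , 45, 86,91*sqrt( 7) ] 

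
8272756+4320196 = 12592952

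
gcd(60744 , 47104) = 8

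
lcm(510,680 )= 2040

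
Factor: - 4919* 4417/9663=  - 3^(  -  1 )*7^1*631^1*3221^ ( - 1) * 4919^1= - 21727223/9663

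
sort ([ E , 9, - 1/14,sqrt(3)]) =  [-1/14,sqrt( 3 ), E,9 ]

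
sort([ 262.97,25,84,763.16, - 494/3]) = [ -494/3,25,84, 262.97,763.16 ]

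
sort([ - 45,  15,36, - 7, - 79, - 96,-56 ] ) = [ -96, - 79, - 56,  -  45,  -  7,15,  36]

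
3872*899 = 3480928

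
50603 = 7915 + 42688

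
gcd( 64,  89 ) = 1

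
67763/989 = 67763/989 = 68.52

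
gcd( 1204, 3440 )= 172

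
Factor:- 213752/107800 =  - 5^ ( - 2)*7^( - 1 )*347^1  =  - 347/175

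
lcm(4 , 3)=12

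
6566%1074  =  122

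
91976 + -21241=70735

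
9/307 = 9/307 = 0.03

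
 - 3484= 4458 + -7942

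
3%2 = 1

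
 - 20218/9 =  -  2247 +5/9 = - 2246.44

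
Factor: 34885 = 5^1*6977^1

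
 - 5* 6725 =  - 33625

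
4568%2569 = 1999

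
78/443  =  78/443 = 0.18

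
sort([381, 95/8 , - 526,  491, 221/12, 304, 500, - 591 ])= [-591, - 526,95/8, 221/12, 304, 381,491, 500]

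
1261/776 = 1+5/8 = 1.62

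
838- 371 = 467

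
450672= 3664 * 123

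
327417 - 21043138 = -20715721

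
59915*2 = 119830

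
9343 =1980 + 7363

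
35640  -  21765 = 13875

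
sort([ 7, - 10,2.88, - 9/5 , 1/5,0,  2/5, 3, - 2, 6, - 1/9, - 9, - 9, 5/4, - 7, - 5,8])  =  [ - 10, - 9, - 9, - 7, - 5, - 2, - 9/5, - 1/9, 0, 1/5, 2/5, 5/4,2.88,3, 6, 7, 8 ]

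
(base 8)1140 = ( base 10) 608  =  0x260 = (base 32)j0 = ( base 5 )4413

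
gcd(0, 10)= 10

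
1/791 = 1/791 = 0.00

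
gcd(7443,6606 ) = 9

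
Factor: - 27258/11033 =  - 42/17 =- 2^1*3^1* 7^1*17^ ( - 1)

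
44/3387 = 44/3387  =  0.01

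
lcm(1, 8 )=8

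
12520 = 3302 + 9218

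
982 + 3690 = 4672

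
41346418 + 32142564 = 73488982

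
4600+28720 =33320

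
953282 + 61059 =1014341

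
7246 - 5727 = 1519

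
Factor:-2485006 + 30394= -2454612=-2^2*3^1*43^1*67^1*71^1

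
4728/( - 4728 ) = -1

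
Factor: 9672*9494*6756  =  2^6*3^2* 13^1*31^1*47^1 * 101^1*563^1 = 620376239808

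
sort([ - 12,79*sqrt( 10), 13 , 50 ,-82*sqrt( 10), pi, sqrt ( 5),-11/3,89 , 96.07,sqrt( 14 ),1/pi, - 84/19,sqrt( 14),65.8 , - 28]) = [ - 82*sqrt ( 10), - 28,-12, - 84/19,-11/3,1/pi,sqrt(5 ),  pi, sqrt( 14), sqrt( 14),13,50, 65.8,89,96.07,79*sqrt ( 10 )] 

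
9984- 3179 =6805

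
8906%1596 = 926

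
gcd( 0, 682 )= 682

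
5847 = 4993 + 854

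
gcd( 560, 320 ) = 80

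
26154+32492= 58646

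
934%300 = 34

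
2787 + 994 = 3781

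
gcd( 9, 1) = 1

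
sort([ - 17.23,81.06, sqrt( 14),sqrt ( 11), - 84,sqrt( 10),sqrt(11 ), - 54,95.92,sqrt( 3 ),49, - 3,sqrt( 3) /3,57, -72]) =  [ - 84,-72, - 54,- 17.23, - 3, sqrt(3 )/3,  sqrt (3 ), sqrt( 10) , sqrt( 11 ),sqrt(11 )  ,  sqrt(14),49,57 , 81.06,95.92] 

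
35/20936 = 35/20936 = 0.00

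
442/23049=34/1773 =0.02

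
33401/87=383+ 80/87 = 383.92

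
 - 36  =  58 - 94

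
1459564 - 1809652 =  - 350088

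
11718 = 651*18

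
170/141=170/141= 1.21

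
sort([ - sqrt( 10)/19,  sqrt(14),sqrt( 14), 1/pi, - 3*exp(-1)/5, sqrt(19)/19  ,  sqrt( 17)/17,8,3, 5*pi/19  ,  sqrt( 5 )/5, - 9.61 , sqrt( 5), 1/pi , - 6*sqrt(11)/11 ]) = [-9.61, - 6*sqrt( 11)/11, - 3*exp( - 1)/5,  -  sqrt ( 10) /19, sqrt( 19 ) /19, sqrt(17)/17,1/pi , 1/pi, sqrt(5)/5,5*pi/19,sqrt(5),3, sqrt(14), sqrt ( 14) , 8 ] 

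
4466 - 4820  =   - 354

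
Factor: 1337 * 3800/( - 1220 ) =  - 2^1 * 5^1 * 7^1*19^1*61^( - 1)*191^1  =  - 254030/61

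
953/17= 953/17 = 56.06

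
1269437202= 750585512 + 518851690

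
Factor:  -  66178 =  - 2^1*7^1*29^1*163^1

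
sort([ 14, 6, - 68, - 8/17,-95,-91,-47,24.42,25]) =[-95, - 91,  -  68 ,-47, - 8/17,6 , 14,24.42,  25 ]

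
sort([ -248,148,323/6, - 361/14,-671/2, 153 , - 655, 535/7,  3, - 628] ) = [ - 655,-628, - 671/2, - 248, - 361/14, 3,323/6  ,  535/7, 148,153]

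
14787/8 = 1848 + 3/8 = 1848.38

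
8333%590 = 73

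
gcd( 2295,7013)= 1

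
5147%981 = 242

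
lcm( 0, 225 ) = 0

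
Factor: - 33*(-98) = 3234 = 2^1 * 3^1 * 7^2*  11^1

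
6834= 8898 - 2064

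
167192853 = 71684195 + 95508658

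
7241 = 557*13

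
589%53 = 6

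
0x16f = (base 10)367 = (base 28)d3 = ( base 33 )b4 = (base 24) F7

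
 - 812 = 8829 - 9641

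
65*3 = 195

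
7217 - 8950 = -1733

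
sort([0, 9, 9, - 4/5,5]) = [ - 4/5,0, 5,9,9 ] 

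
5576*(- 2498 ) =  - 13928848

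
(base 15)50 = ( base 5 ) 300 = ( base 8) 113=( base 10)75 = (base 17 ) 47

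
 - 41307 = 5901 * ( - 7)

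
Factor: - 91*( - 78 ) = 7098= 2^1*3^1*7^1*13^2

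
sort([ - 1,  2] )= [  -  1, 2]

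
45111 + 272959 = 318070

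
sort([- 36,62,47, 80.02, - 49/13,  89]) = [ - 36,  -  49/13,47,62, 80.02 , 89]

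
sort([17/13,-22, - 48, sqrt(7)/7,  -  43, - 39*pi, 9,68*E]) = [ - 39*pi , - 48, - 43, - 22,sqrt(7) /7,17/13,9, 68* E ] 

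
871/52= 16+3/4 = 16.75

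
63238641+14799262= 78037903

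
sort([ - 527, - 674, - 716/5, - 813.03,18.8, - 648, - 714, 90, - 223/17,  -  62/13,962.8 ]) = [ - 813.03,-714, - 674, - 648,-527,- 716/5,  -  223/17, - 62/13 , 18.8, 90, 962.8]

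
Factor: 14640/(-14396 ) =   -  2^2 * 3^1*5^1*59^( - 1 ) = -  60/59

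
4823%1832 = 1159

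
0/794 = 0=0.00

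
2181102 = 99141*22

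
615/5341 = 615/5341 = 0.12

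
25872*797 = 20619984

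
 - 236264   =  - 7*33752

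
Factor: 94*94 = 2^2 * 47^2 = 8836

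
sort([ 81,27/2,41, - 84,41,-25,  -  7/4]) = [ - 84, - 25,  -  7/4,  27/2,41,41,81 ]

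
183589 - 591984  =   - 408395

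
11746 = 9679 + 2067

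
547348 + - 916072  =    -  368724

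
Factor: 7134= 2^1 * 3^1*29^1*41^1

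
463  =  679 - 216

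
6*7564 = 45384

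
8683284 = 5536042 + 3147242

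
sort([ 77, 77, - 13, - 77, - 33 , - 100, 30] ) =[ - 100, - 77, - 33,-13 , 30, 77,  77 ]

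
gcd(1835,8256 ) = 1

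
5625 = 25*225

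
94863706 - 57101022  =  37762684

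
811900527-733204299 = 78696228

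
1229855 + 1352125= 2581980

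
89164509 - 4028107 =85136402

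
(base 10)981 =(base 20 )291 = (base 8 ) 1725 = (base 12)699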